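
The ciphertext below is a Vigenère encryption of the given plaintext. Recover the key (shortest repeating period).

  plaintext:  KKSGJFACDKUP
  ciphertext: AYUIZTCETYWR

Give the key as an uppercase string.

QOCC

  i= 0: A-K = 16 → Q
  i= 1: Y-K = 14 → O
  i= 2: U-S =  2 → C
  i= 3: I-G =  2 → C
  i= 4: Z-J = 16 → Q
  i= 5: T-F = 14 → O
  i= 6: C-A =  2 → C
  i= 7: E-C =  2 → C
  i= 8: T-D = 16 → Q
  i= 9: Y-K = 14 → O
  i=10: W-U =  2 → C
  i=11: R-P =  2 → C
  shifts repeat with period 4: QOCC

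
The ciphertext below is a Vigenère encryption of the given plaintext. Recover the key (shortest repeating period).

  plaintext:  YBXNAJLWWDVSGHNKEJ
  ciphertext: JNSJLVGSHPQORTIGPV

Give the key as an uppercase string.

  i= 0: J-Y = 11 → L
  i= 1: N-B = 12 → M
  i= 2: S-X = 21 → V
  i= 3: J-N = 22 → W
  i= 4: L-A = 11 → L
  i= 5: V-J = 12 → M
  i= 6: G-L = 21 → V
  i= 7: S-W = 22 → W
  i= 8: H-W = 11 → L
  i= 9: P-D = 12 → M
  i=10: Q-V = 21 → V
  i=11: O-S = 22 → W
  i=12: R-G = 11 → L
  i=13: T-H = 12 → M
  i=14: I-N = 21 → V
  i=15: G-K = 22 → W
  i=16: P-E = 11 → L
  i=17: V-J = 12 → M
  shifts repeat with period 4: LMVW

LMVW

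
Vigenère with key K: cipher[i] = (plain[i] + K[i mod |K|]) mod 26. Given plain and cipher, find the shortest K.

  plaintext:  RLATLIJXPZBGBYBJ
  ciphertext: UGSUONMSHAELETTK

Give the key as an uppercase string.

DVSBDF

  i= 0: U-R =  3 → D
  i= 1: G-L = 21 → V
  i= 2: S-A = 18 → S
  i= 3: U-T =  1 → B
  i= 4: O-L =  3 → D
  i= 5: N-I =  5 → F
  i= 6: M-J =  3 → D
  i= 7: S-X = 21 → V
  i= 8: H-P = 18 → S
  i= 9: A-Z =  1 → B
  i=10: E-B =  3 → D
  i=11: L-G =  5 → F
  i=12: E-B =  3 → D
  i=13: T-Y = 21 → V
  i=14: T-B = 18 → S
  i=15: K-J =  1 → B
  shifts repeat with period 6: DVSBDF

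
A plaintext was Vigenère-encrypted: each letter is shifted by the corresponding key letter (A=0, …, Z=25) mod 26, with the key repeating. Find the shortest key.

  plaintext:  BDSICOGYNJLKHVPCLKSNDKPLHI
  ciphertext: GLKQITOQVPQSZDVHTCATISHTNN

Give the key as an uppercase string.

  i= 0: G-B =  5 → F
  i= 1: L-D =  8 → I
  i= 2: K-S = 18 → S
  i= 3: Q-I =  8 → I
  i= 4: I-C =  6 → G
  i= 5: T-O =  5 → F
  i= 6: O-G =  8 → I
  i= 7: Q-Y = 18 → S
  i= 8: V-N =  8 → I
  i= 9: P-J =  6 → G
  i=10: Q-L =  5 → F
  i=11: S-K =  8 → I
  i=12: Z-H = 18 → S
  i=13: D-V =  8 → I
  i=14: V-P =  6 → G
  i=15: H-C =  5 → F
  i=16: T-L =  8 → I
  i=17: C-K = 18 → S
  i=18: A-S =  8 → I
  i=19: T-N =  6 → G
  i=20: I-D =  5 → F
  i=21: S-K =  8 → I
  i=22: H-P = 18 → S
  i=23: T-L =  8 → I
  i=24: N-H =  6 → G
  i=25: N-I =  5 → F
  shifts repeat with period 5: FISIG

FISIG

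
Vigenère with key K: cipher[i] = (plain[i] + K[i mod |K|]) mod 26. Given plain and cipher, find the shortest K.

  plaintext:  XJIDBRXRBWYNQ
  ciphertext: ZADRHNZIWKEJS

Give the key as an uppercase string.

  i= 0: Z-X =  2 → C
  i= 1: A-J = 17 → R
  i= 2: D-I = 21 → V
  i= 3: R-D = 14 → O
  i= 4: H-B =  6 → G
  i= 5: N-R = 22 → W
  i= 6: Z-X =  2 → C
  i= 7: I-R = 17 → R
  i= 8: W-B = 21 → V
  i= 9: K-W = 14 → O
  i=10: E-Y =  6 → G
  i=11: J-N = 22 → W
  i=12: S-Q =  2 → C
  shifts repeat with period 6: CRVOGW

CRVOGW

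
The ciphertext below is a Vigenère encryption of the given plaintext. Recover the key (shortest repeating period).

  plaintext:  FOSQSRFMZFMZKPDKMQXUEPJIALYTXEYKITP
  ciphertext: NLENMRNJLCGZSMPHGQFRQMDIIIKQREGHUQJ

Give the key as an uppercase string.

IXMXUA

  i= 0: N-F =  8 → I
  i= 1: L-O = 23 → X
  i= 2: E-S = 12 → M
  i= 3: N-Q = 23 → X
  i= 4: M-S = 20 → U
  i= 5: R-R =  0 → A
  i= 6: N-F =  8 → I
  i= 7: J-M = 23 → X
  i= 8: L-Z = 12 → M
  i= 9: C-F = 23 → X
  i=10: G-M = 20 → U
  i=11: Z-Z =  0 → A
  i=12: S-K =  8 → I
  i=13: M-P = 23 → X
  i=14: P-D = 12 → M
  i=15: H-K = 23 → X
  i=16: G-M = 20 → U
  i=17: Q-Q =  0 → A
  i=18: F-X =  8 → I
  i=19: R-U = 23 → X
  i=20: Q-E = 12 → M
  i=21: M-P = 23 → X
  i=22: D-J = 20 → U
  i=23: I-I =  0 → A
  i=24: I-A =  8 → I
  i=25: I-L = 23 → X
  i=26: K-Y = 12 → M
  i=27: Q-T = 23 → X
  i=28: R-X = 20 → U
  i=29: E-E =  0 → A
  i=30: G-Y =  8 → I
  i=31: H-K = 23 → X
  i=32: U-I = 12 → M
  i=33: Q-T = 23 → X
  i=34: J-P = 20 → U
  shifts repeat with period 6: IXMXUA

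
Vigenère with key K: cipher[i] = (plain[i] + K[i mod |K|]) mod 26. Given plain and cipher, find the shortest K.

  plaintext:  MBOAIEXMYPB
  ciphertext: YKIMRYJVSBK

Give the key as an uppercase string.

MJU

  i= 0: Y-M = 12 → M
  i= 1: K-B =  9 → J
  i= 2: I-O = 20 → U
  i= 3: M-A = 12 → M
  i= 4: R-I =  9 → J
  i= 5: Y-E = 20 → U
  i= 6: J-X = 12 → M
  i= 7: V-M =  9 → J
  i= 8: S-Y = 20 → U
  i= 9: B-P = 12 → M
  i=10: K-B =  9 → J
  shifts repeat with period 3: MJU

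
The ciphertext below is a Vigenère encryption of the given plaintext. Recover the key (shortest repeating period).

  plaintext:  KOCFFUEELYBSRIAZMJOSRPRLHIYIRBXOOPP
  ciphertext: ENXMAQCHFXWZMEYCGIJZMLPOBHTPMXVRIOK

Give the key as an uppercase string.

UZVHVWYD

  i= 0: E-K = 20 → U
  i= 1: N-O = 25 → Z
  i= 2: X-C = 21 → V
  i= 3: M-F =  7 → H
  i= 4: A-F = 21 → V
  i= 5: Q-U = 22 → W
  i= 6: C-E = 24 → Y
  i= 7: H-E =  3 → D
  i= 8: F-L = 20 → U
  i= 9: X-Y = 25 → Z
  i=10: W-B = 21 → V
  i=11: Z-S =  7 → H
  i=12: M-R = 21 → V
  i=13: E-I = 22 → W
  i=14: Y-A = 24 → Y
  i=15: C-Z =  3 → D
  i=16: G-M = 20 → U
  i=17: I-J = 25 → Z
  i=18: J-O = 21 → V
  i=19: Z-S =  7 → H
  i=20: M-R = 21 → V
  i=21: L-P = 22 → W
  i=22: P-R = 24 → Y
  i=23: O-L =  3 → D
  i=24: B-H = 20 → U
  i=25: H-I = 25 → Z
  i=26: T-Y = 21 → V
  i=27: P-I =  7 → H
  i=28: M-R = 21 → V
  i=29: X-B = 22 → W
  i=30: V-X = 24 → Y
  i=31: R-O =  3 → D
  i=32: I-O = 20 → U
  i=33: O-P = 25 → Z
  i=34: K-P = 21 → V
  shifts repeat with period 8: UZVHVWYD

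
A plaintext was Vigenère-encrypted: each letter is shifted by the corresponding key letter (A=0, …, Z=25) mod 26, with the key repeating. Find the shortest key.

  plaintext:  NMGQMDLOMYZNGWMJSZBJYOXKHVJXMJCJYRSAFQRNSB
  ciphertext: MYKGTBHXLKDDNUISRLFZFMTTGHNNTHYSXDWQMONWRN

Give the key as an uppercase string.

  i= 0: M-N = 25 → Z
  i= 1: Y-M = 12 → M
  i= 2: K-G =  4 → E
  i= 3: G-Q = 16 → Q
  i= 4: T-M =  7 → H
  i= 5: B-D = 24 → Y
  i= 6: H-L = 22 → W
  i= 7: X-O =  9 → J
  i= 8: L-M = 25 → Z
  i= 9: K-Y = 12 → M
  i=10: D-Z =  4 → E
  i=11: D-N = 16 → Q
  i=12: N-G =  7 → H
  i=13: U-W = 24 → Y
  i=14: I-M = 22 → W
  i=15: S-J =  9 → J
  i=16: R-S = 25 → Z
  i=17: L-Z = 12 → M
  i=18: F-B =  4 → E
  i=19: Z-J = 16 → Q
  i=20: F-Y =  7 → H
  i=21: M-O = 24 → Y
  i=22: T-X = 22 → W
  i=23: T-K =  9 → J
  i=24: G-H = 25 → Z
  i=25: H-V = 12 → M
  i=26: N-J =  4 → E
  i=27: N-X = 16 → Q
  i=28: T-M =  7 → H
  i=29: H-J = 24 → Y
  i=30: Y-C = 22 → W
  i=31: S-J =  9 → J
  i=32: X-Y = 25 → Z
  i=33: D-R = 12 → M
  i=34: W-S =  4 → E
  i=35: Q-A = 16 → Q
  i=36: M-F =  7 → H
  i=37: O-Q = 24 → Y
  i=38: N-R = 22 → W
  i=39: W-N =  9 → J
  i=40: R-S = 25 → Z
  i=41: N-B = 12 → M
  shifts repeat with period 8: ZMEQHYWJ

ZMEQHYWJ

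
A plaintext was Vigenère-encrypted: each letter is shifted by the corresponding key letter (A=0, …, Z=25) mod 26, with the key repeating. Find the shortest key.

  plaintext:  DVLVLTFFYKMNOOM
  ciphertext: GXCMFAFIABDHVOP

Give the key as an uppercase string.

DCRRUHA

  i= 0: G-D =  3 → D
  i= 1: X-V =  2 → C
  i= 2: C-L = 17 → R
  i= 3: M-V = 17 → R
  i= 4: F-L = 20 → U
  i= 5: A-T =  7 → H
  i= 6: F-F =  0 → A
  i= 7: I-F =  3 → D
  i= 8: A-Y =  2 → C
  i= 9: B-K = 17 → R
  i=10: D-M = 17 → R
  i=11: H-N = 20 → U
  i=12: V-O =  7 → H
  i=13: O-O =  0 → A
  i=14: P-M =  3 → D
  shifts repeat with period 7: DCRRUHA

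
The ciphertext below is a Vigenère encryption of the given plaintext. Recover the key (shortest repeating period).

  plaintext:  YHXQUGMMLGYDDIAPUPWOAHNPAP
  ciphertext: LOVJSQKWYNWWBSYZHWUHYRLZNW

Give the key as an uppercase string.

  i= 0: L-Y = 13 → N
  i= 1: O-H =  7 → H
  i= 2: V-X = 24 → Y
  i= 3: J-Q = 19 → T
  i= 4: S-U = 24 → Y
  i= 5: Q-G = 10 → K
  i= 6: K-M = 24 → Y
  i= 7: W-M = 10 → K
  i= 8: Y-L = 13 → N
  i= 9: N-G =  7 → H
  i=10: W-Y = 24 → Y
  i=11: W-D = 19 → T
  i=12: B-D = 24 → Y
  i=13: S-I = 10 → K
  i=14: Y-A = 24 → Y
  i=15: Z-P = 10 → K
  i=16: H-U = 13 → N
  i=17: W-P =  7 → H
  i=18: U-W = 24 → Y
  i=19: H-O = 19 → T
  i=20: Y-A = 24 → Y
  i=21: R-H = 10 → K
  i=22: L-N = 24 → Y
  i=23: Z-P = 10 → K
  i=24: N-A = 13 → N
  i=25: W-P =  7 → H
  shifts repeat with period 8: NHYTYKYK

NHYTYKYK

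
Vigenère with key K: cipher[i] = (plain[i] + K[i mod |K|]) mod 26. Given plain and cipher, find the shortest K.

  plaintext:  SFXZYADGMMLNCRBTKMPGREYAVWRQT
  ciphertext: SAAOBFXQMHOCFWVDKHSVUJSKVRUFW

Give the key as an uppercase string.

  i= 0: S-S =  0 → A
  i= 1: A-F = 21 → V
  i= 2: A-X =  3 → D
  i= 3: O-Z = 15 → P
  i= 4: B-Y =  3 → D
  i= 5: F-A =  5 → F
  i= 6: X-D = 20 → U
  i= 7: Q-G = 10 → K
  i= 8: M-M =  0 → A
  i= 9: H-M = 21 → V
  i=10: O-L =  3 → D
  i=11: C-N = 15 → P
  i=12: F-C =  3 → D
  i=13: W-R =  5 → F
  i=14: V-B = 20 → U
  i=15: D-T = 10 → K
  i=16: K-K =  0 → A
  i=17: H-M = 21 → V
  i=18: S-P =  3 → D
  i=19: V-G = 15 → P
  i=20: U-R =  3 → D
  i=21: J-E =  5 → F
  i=22: S-Y = 20 → U
  i=23: K-A = 10 → K
  i=24: V-V =  0 → A
  i=25: R-W = 21 → V
  i=26: U-R =  3 → D
  i=27: F-Q = 15 → P
  i=28: W-T =  3 → D
  shifts repeat with period 8: AVDPDFUK

AVDPDFUK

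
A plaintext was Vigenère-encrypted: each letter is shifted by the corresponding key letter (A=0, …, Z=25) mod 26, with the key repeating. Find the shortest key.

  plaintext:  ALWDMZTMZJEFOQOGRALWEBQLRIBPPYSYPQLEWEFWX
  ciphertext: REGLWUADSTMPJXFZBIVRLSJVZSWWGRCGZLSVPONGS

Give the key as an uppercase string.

  i= 0: R-A = 17 → R
  i= 1: E-L = 19 → T
  i= 2: G-W = 10 → K
  i= 3: L-D =  8 → I
  i= 4: W-M = 10 → K
  i= 5: U-Z = 21 → V
  i= 6: A-T =  7 → H
  i= 7: D-M = 17 → R
  i= 8: S-Z = 19 → T
  i= 9: T-J = 10 → K
  i=10: M-E =  8 → I
  i=11: P-F = 10 → K
  i=12: J-O = 21 → V
  i=13: X-Q =  7 → H
  i=14: F-O = 17 → R
  i=15: Z-G = 19 → T
  i=16: B-R = 10 → K
  i=17: I-A =  8 → I
  i=18: V-L = 10 → K
  i=19: R-W = 21 → V
  i=20: L-E =  7 → H
  i=21: S-B = 17 → R
  i=22: J-Q = 19 → T
  i=23: V-L = 10 → K
  i=24: Z-R =  8 → I
  i=25: S-I = 10 → K
  i=26: W-B = 21 → V
  i=27: W-P =  7 → H
  i=28: G-P = 17 → R
  i=29: R-Y = 19 → T
  i=30: C-S = 10 → K
  i=31: G-Y =  8 → I
  i=32: Z-P = 10 → K
  i=33: L-Q = 21 → V
  i=34: S-L =  7 → H
  i=35: V-E = 17 → R
  i=36: P-W = 19 → T
  i=37: O-E = 10 → K
  i=38: N-F =  8 → I
  i=39: G-W = 10 → K
  i=40: S-X = 21 → V
  shifts repeat with period 7: RTKIKVH

RTKIKVH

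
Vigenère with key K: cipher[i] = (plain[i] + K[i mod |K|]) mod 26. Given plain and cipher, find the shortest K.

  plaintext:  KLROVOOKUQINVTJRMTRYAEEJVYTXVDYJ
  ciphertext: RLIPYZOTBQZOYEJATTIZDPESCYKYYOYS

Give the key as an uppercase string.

HARBDLAJ

  i= 0: R-K =  7 → H
  i= 1: L-L =  0 → A
  i= 2: I-R = 17 → R
  i= 3: P-O =  1 → B
  i= 4: Y-V =  3 → D
  i= 5: Z-O = 11 → L
  i= 6: O-O =  0 → A
  i= 7: T-K =  9 → J
  i= 8: B-U =  7 → H
  i= 9: Q-Q =  0 → A
  i=10: Z-I = 17 → R
  i=11: O-N =  1 → B
  i=12: Y-V =  3 → D
  i=13: E-T = 11 → L
  i=14: J-J =  0 → A
  i=15: A-R =  9 → J
  i=16: T-M =  7 → H
  i=17: T-T =  0 → A
  i=18: I-R = 17 → R
  i=19: Z-Y =  1 → B
  i=20: D-A =  3 → D
  i=21: P-E = 11 → L
  i=22: E-E =  0 → A
  i=23: S-J =  9 → J
  i=24: C-V =  7 → H
  i=25: Y-Y =  0 → A
  i=26: K-T = 17 → R
  i=27: Y-X =  1 → B
  i=28: Y-V =  3 → D
  i=29: O-D = 11 → L
  i=30: Y-Y =  0 → A
  i=31: S-J =  9 → J
  shifts repeat with period 8: HARBDLAJ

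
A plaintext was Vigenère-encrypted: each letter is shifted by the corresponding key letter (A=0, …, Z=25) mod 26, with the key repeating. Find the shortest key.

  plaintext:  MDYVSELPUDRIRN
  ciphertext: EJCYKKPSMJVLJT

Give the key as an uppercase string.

  i= 0: E-M = 18 → S
  i= 1: J-D =  6 → G
  i= 2: C-Y =  4 → E
  i= 3: Y-V =  3 → D
  i= 4: K-S = 18 → S
  i= 5: K-E =  6 → G
  i= 6: P-L =  4 → E
  i= 7: S-P =  3 → D
  i= 8: M-U = 18 → S
  i= 9: J-D =  6 → G
  i=10: V-R =  4 → E
  i=11: L-I =  3 → D
  i=12: J-R = 18 → S
  i=13: T-N =  6 → G
  shifts repeat with period 4: SGED

SGED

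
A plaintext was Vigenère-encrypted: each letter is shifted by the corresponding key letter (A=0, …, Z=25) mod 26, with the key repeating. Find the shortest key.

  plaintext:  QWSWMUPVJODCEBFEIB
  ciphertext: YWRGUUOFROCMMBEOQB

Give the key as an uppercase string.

  i= 0: Y-Q =  8 → I
  i= 1: W-W =  0 → A
  i= 2: R-S = 25 → Z
  i= 3: G-W = 10 → K
  i= 4: U-M =  8 → I
  i= 5: U-U =  0 → A
  i= 6: O-P = 25 → Z
  i= 7: F-V = 10 → K
  i= 8: R-J =  8 → I
  i= 9: O-O =  0 → A
  i=10: C-D = 25 → Z
  i=11: M-C = 10 → K
  i=12: M-E =  8 → I
  i=13: B-B =  0 → A
  i=14: E-F = 25 → Z
  i=15: O-E = 10 → K
  i=16: Q-I =  8 → I
  i=17: B-B =  0 → A
  shifts repeat with period 4: IAZK

IAZK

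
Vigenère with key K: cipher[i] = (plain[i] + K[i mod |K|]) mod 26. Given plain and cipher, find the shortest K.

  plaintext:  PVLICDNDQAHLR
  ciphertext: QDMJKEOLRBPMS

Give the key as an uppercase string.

  i= 0: Q-P =  1 → B
  i= 1: D-V =  8 → I
  i= 2: M-L =  1 → B
  i= 3: J-I =  1 → B
  i= 4: K-C =  8 → I
  i= 5: E-D =  1 → B
  i= 6: O-N =  1 → B
  i= 7: L-D =  8 → I
  i= 8: R-Q =  1 → B
  i= 9: B-A =  1 → B
  i=10: P-H =  8 → I
  i=11: M-L =  1 → B
  i=12: S-R =  1 → B
  shifts repeat with period 3: BIB

BIB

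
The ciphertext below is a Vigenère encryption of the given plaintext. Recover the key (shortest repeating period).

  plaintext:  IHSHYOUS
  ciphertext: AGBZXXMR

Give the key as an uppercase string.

SZJ

  i= 0: A-I = 18 → S
  i= 1: G-H = 25 → Z
  i= 2: B-S =  9 → J
  i= 3: Z-H = 18 → S
  i= 4: X-Y = 25 → Z
  i= 5: X-O =  9 → J
  i= 6: M-U = 18 → S
  i= 7: R-S = 25 → Z
  shifts repeat with period 3: SZJ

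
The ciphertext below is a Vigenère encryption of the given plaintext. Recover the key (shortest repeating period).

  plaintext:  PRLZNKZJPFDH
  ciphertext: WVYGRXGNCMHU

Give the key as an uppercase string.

  i= 0: W-P =  7 → H
  i= 1: V-R =  4 → E
  i= 2: Y-L = 13 → N
  i= 3: G-Z =  7 → H
  i= 4: R-N =  4 → E
  i= 5: X-K = 13 → N
  i= 6: G-Z =  7 → H
  i= 7: N-J =  4 → E
  i= 8: C-P = 13 → N
  i= 9: M-F =  7 → H
  i=10: H-D =  4 → E
  i=11: U-H = 13 → N
  shifts repeat with period 3: HEN

HEN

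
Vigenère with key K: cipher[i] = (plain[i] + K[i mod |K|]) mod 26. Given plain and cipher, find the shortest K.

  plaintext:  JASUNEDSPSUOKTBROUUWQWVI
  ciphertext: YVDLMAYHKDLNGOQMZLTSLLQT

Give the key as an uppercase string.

PVLRZWV

  i= 0: Y-J = 15 → P
  i= 1: V-A = 21 → V
  i= 2: D-S = 11 → L
  i= 3: L-U = 17 → R
  i= 4: M-N = 25 → Z
  i= 5: A-E = 22 → W
  i= 6: Y-D = 21 → V
  i= 7: H-S = 15 → P
  i= 8: K-P = 21 → V
  i= 9: D-S = 11 → L
  i=10: L-U = 17 → R
  i=11: N-O = 25 → Z
  i=12: G-K = 22 → W
  i=13: O-T = 21 → V
  i=14: Q-B = 15 → P
  i=15: M-R = 21 → V
  i=16: Z-O = 11 → L
  i=17: L-U = 17 → R
  i=18: T-U = 25 → Z
  i=19: S-W = 22 → W
  i=20: L-Q = 21 → V
  i=21: L-W = 15 → P
  i=22: Q-V = 21 → V
  i=23: T-I = 11 → L
  shifts repeat with period 7: PVLRZWV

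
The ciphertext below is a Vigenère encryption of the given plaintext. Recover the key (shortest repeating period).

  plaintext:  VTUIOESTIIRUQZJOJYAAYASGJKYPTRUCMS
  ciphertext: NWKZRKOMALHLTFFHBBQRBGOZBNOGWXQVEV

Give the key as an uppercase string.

  i= 0: N-V = 18 → S
  i= 1: W-T =  3 → D
  i= 2: K-U = 16 → Q
  i= 3: Z-I = 17 → R
  i= 4: R-O =  3 → D
  i= 5: K-E =  6 → G
  i= 6: O-S = 22 → W
  i= 7: M-T = 19 → T
  i= 8: A-I = 18 → S
  i= 9: L-I =  3 → D
  i=10: H-R = 16 → Q
  i=11: L-U = 17 → R
  i=12: T-Q =  3 → D
  i=13: F-Z =  6 → G
  i=14: F-J = 22 → W
  i=15: H-O = 19 → T
  i=16: B-J = 18 → S
  i=17: B-Y =  3 → D
  i=18: Q-A = 16 → Q
  i=19: R-A = 17 → R
  i=20: B-Y =  3 → D
  i=21: G-A =  6 → G
  i=22: O-S = 22 → W
  i=23: Z-G = 19 → T
  i=24: B-J = 18 → S
  i=25: N-K =  3 → D
  i=26: O-Y = 16 → Q
  i=27: G-P = 17 → R
  i=28: W-T =  3 → D
  i=29: X-R =  6 → G
  i=30: Q-U = 22 → W
  i=31: V-C = 19 → T
  i=32: E-M = 18 → S
  i=33: V-S =  3 → D
  shifts repeat with period 8: SDQRDGWT

SDQRDGWT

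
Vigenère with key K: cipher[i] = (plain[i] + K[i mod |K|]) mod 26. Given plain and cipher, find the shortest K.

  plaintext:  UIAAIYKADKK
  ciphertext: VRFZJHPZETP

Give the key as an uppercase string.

  i= 0: V-U =  1 → B
  i= 1: R-I =  9 → J
  i= 2: F-A =  5 → F
  i= 3: Z-A = 25 → Z
  i= 4: J-I =  1 → B
  i= 5: H-Y =  9 → J
  i= 6: P-K =  5 → F
  i= 7: Z-A = 25 → Z
  i= 8: E-D =  1 → B
  i= 9: T-K =  9 → J
  i=10: P-K =  5 → F
  shifts repeat with period 4: BJFZ

BJFZ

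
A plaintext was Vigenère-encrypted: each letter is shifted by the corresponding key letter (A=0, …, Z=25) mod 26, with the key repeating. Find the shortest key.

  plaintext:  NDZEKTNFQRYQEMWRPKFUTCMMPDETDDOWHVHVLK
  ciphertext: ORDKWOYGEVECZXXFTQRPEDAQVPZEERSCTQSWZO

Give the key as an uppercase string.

BOEGMVL

  i= 0: O-N =  1 → B
  i= 1: R-D = 14 → O
  i= 2: D-Z =  4 → E
  i= 3: K-E =  6 → G
  i= 4: W-K = 12 → M
  i= 5: O-T = 21 → V
  i= 6: Y-N = 11 → L
  i= 7: G-F =  1 → B
  i= 8: E-Q = 14 → O
  i= 9: V-R =  4 → E
  i=10: E-Y =  6 → G
  i=11: C-Q = 12 → M
  i=12: Z-E = 21 → V
  i=13: X-M = 11 → L
  i=14: X-W =  1 → B
  i=15: F-R = 14 → O
  i=16: T-P =  4 → E
  i=17: Q-K =  6 → G
  i=18: R-F = 12 → M
  i=19: P-U = 21 → V
  i=20: E-T = 11 → L
  i=21: D-C =  1 → B
  i=22: A-M = 14 → O
  i=23: Q-M =  4 → E
  i=24: V-P =  6 → G
  i=25: P-D = 12 → M
  i=26: Z-E = 21 → V
  i=27: E-T = 11 → L
  i=28: E-D =  1 → B
  i=29: R-D = 14 → O
  i=30: S-O =  4 → E
  i=31: C-W =  6 → G
  i=32: T-H = 12 → M
  i=33: Q-V = 21 → V
  i=34: S-H = 11 → L
  i=35: W-V =  1 → B
  i=36: Z-L = 14 → O
  i=37: O-K =  4 → E
  shifts repeat with period 7: BOEGMVL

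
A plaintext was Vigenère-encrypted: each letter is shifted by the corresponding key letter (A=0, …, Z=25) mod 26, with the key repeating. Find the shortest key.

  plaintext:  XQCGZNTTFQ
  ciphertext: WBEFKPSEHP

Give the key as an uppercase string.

ZLC

  i= 0: W-X = 25 → Z
  i= 1: B-Q = 11 → L
  i= 2: E-C =  2 → C
  i= 3: F-G = 25 → Z
  i= 4: K-Z = 11 → L
  i= 5: P-N =  2 → C
  i= 6: S-T = 25 → Z
  i= 7: E-T = 11 → L
  i= 8: H-F =  2 → C
  i= 9: P-Q = 25 → Z
  shifts repeat with period 3: ZLC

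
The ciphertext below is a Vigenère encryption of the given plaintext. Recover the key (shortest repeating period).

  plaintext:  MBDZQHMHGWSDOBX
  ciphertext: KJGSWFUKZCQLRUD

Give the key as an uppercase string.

  i= 0: K-M = 24 → Y
  i= 1: J-B =  8 → I
  i= 2: G-D =  3 → D
  i= 3: S-Z = 19 → T
  i= 4: W-Q =  6 → G
  i= 5: F-H = 24 → Y
  i= 6: U-M =  8 → I
  i= 7: K-H =  3 → D
  i= 8: Z-G = 19 → T
  i= 9: C-W =  6 → G
  i=10: Q-S = 24 → Y
  i=11: L-D =  8 → I
  i=12: R-O =  3 → D
  i=13: U-B = 19 → T
  i=14: D-X =  6 → G
  shifts repeat with period 5: YIDTG

YIDTG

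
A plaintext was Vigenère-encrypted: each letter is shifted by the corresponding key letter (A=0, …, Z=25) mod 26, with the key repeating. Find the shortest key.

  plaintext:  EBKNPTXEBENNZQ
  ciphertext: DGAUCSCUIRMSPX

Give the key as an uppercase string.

  i= 0: D-E = 25 → Z
  i= 1: G-B =  5 → F
  i= 2: A-K = 16 → Q
  i= 3: U-N =  7 → H
  i= 4: C-P = 13 → N
  i= 5: S-T = 25 → Z
  i= 6: C-X =  5 → F
  i= 7: U-E = 16 → Q
  i= 8: I-B =  7 → H
  i= 9: R-E = 13 → N
  i=10: M-N = 25 → Z
  i=11: S-N =  5 → F
  i=12: P-Z = 16 → Q
  i=13: X-Q =  7 → H
  shifts repeat with period 5: ZFQHN

ZFQHN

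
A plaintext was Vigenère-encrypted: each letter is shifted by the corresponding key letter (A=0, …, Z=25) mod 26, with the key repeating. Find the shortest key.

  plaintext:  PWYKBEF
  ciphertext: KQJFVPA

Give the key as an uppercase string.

  i= 0: K-P = 21 → V
  i= 1: Q-W = 20 → U
  i= 2: J-Y = 11 → L
  i= 3: F-K = 21 → V
  i= 4: V-B = 20 → U
  i= 5: P-E = 11 → L
  i= 6: A-F = 21 → V
  shifts repeat with period 3: VUL

VUL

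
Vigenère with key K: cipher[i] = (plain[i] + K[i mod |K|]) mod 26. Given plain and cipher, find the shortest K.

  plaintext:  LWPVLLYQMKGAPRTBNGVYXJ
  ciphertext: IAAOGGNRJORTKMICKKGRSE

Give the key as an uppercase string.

  i= 0: I-L = 23 → X
  i= 1: A-W =  4 → E
  i= 2: A-P = 11 → L
  i= 3: O-V = 19 → T
  i= 4: G-L = 21 → V
  i= 5: G-L = 21 → V
  i= 6: N-Y = 15 → P
  i= 7: R-Q =  1 → B
  i= 8: J-M = 23 → X
  i= 9: O-K =  4 → E
  i=10: R-G = 11 → L
  i=11: T-A = 19 → T
  i=12: K-P = 21 → V
  i=13: M-R = 21 → V
  i=14: I-T = 15 → P
  i=15: C-B =  1 → B
  i=16: K-N = 23 → X
  i=17: K-G =  4 → E
  i=18: G-V = 11 → L
  i=19: R-Y = 19 → T
  i=20: S-X = 21 → V
  i=21: E-J = 21 → V
  shifts repeat with period 8: XELTVVPB

XELTVVPB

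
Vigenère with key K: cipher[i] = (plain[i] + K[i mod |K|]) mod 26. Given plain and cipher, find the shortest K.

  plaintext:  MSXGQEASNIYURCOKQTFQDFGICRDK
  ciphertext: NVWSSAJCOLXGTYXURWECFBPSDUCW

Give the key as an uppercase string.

BDZMCWJK

  i= 0: N-M =  1 → B
  i= 1: V-S =  3 → D
  i= 2: W-X = 25 → Z
  i= 3: S-G = 12 → M
  i= 4: S-Q =  2 → C
  i= 5: A-E = 22 → W
  i= 6: J-A =  9 → J
  i= 7: C-S = 10 → K
  i= 8: O-N =  1 → B
  i= 9: L-I =  3 → D
  i=10: X-Y = 25 → Z
  i=11: G-U = 12 → M
  i=12: T-R =  2 → C
  i=13: Y-C = 22 → W
  i=14: X-O =  9 → J
  i=15: U-K = 10 → K
  i=16: R-Q =  1 → B
  i=17: W-T =  3 → D
  i=18: E-F = 25 → Z
  i=19: C-Q = 12 → M
  i=20: F-D =  2 → C
  i=21: B-F = 22 → W
  i=22: P-G =  9 → J
  i=23: S-I = 10 → K
  i=24: D-C =  1 → B
  i=25: U-R =  3 → D
  i=26: C-D = 25 → Z
  i=27: W-K = 12 → M
  shifts repeat with period 8: BDZMCWJK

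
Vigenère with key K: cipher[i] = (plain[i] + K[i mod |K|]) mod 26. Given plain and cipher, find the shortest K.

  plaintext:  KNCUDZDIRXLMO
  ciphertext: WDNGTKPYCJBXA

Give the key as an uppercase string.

  i= 0: W-K = 12 → M
  i= 1: D-N = 16 → Q
  i= 2: N-C = 11 → L
  i= 3: G-U = 12 → M
  i= 4: T-D = 16 → Q
  i= 5: K-Z = 11 → L
  i= 6: P-D = 12 → M
  i= 7: Y-I = 16 → Q
  i= 8: C-R = 11 → L
  i= 9: J-X = 12 → M
  i=10: B-L = 16 → Q
  i=11: X-M = 11 → L
  i=12: A-O = 12 → M
  shifts repeat with period 3: MQL

MQL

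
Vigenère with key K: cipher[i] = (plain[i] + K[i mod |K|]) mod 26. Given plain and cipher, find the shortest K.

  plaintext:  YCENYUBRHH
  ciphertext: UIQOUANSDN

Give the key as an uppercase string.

WGMB

  i= 0: U-Y = 22 → W
  i= 1: I-C =  6 → G
  i= 2: Q-E = 12 → M
  i= 3: O-N =  1 → B
  i= 4: U-Y = 22 → W
  i= 5: A-U =  6 → G
  i= 6: N-B = 12 → M
  i= 7: S-R =  1 → B
  i= 8: D-H = 22 → W
  i= 9: N-H =  6 → G
  shifts repeat with period 4: WGMB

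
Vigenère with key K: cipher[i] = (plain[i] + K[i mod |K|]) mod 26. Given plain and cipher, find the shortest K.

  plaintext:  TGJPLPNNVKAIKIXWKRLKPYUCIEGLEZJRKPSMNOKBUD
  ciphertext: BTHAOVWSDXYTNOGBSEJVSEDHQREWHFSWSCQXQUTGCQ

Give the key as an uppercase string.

  i= 0: B-T =  8 → I
  i= 1: T-G = 13 → N
  i= 2: H-J = 24 → Y
  i= 3: A-P = 11 → L
  i= 4: O-L =  3 → D
  i= 5: V-P =  6 → G
  i= 6: W-N =  9 → J
  i= 7: S-N =  5 → F
  i= 8: D-V =  8 → I
  i= 9: X-K = 13 → N
  i=10: Y-A = 24 → Y
  i=11: T-I = 11 → L
  i=12: N-K =  3 → D
  i=13: O-I =  6 → G
  i=14: G-X =  9 → J
  i=15: B-W =  5 → F
  i=16: S-K =  8 → I
  i=17: E-R = 13 → N
  i=18: J-L = 24 → Y
  i=19: V-K = 11 → L
  i=20: S-P =  3 → D
  i=21: E-Y =  6 → G
  i=22: D-U =  9 → J
  i=23: H-C =  5 → F
  i=24: Q-I =  8 → I
  i=25: R-E = 13 → N
  i=26: E-G = 24 → Y
  i=27: W-L = 11 → L
  i=28: H-E =  3 → D
  i=29: F-Z =  6 → G
  i=30: S-J =  9 → J
  i=31: W-R =  5 → F
  i=32: S-K =  8 → I
  i=33: C-P = 13 → N
  i=34: Q-S = 24 → Y
  i=35: X-M = 11 → L
  i=36: Q-N =  3 → D
  i=37: U-O =  6 → G
  i=38: T-K =  9 → J
  i=39: G-B =  5 → F
  i=40: C-U =  8 → I
  i=41: Q-D = 13 → N
  shifts repeat with period 8: INYLDGJF

INYLDGJF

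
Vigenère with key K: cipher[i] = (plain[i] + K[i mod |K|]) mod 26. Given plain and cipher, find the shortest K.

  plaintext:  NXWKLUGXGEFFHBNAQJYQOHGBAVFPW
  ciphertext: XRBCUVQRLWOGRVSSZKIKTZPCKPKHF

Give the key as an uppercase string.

  i= 0: X-N = 10 → K
  i= 1: R-X = 20 → U
  i= 2: B-W =  5 → F
  i= 3: C-K = 18 → S
  i= 4: U-L =  9 → J
  i= 5: V-U =  1 → B
  i= 6: Q-G = 10 → K
  i= 7: R-X = 20 → U
  i= 8: L-G =  5 → F
  i= 9: W-E = 18 → S
  i=10: O-F =  9 → J
  i=11: G-F =  1 → B
  i=12: R-H = 10 → K
  i=13: V-B = 20 → U
  i=14: S-N =  5 → F
  i=15: S-A = 18 → S
  i=16: Z-Q =  9 → J
  i=17: K-J =  1 → B
  i=18: I-Y = 10 → K
  i=19: K-Q = 20 → U
  i=20: T-O =  5 → F
  i=21: Z-H = 18 → S
  i=22: P-G =  9 → J
  i=23: C-B =  1 → B
  i=24: K-A = 10 → K
  i=25: P-V = 20 → U
  i=26: K-F =  5 → F
  i=27: H-P = 18 → S
  i=28: F-W =  9 → J
  shifts repeat with period 6: KUFSJB

KUFSJB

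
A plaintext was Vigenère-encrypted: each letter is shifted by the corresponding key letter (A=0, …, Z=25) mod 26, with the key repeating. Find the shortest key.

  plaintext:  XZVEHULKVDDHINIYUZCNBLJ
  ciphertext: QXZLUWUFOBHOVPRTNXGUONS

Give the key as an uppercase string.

  i= 0: Q-X = 19 → T
  i= 1: X-Z = 24 → Y
  i= 2: Z-V =  4 → E
  i= 3: L-E =  7 → H
  i= 4: U-H = 13 → N
  i= 5: W-U =  2 → C
  i= 6: U-L =  9 → J
  i= 7: F-K = 21 → V
  i= 8: O-V = 19 → T
  i= 9: B-D = 24 → Y
  i=10: H-D =  4 → E
  i=11: O-H =  7 → H
  i=12: V-I = 13 → N
  i=13: P-N =  2 → C
  i=14: R-I =  9 → J
  i=15: T-Y = 21 → V
  i=16: N-U = 19 → T
  i=17: X-Z = 24 → Y
  i=18: G-C =  4 → E
  i=19: U-N =  7 → H
  i=20: O-B = 13 → N
  i=21: N-L =  2 → C
  i=22: S-J =  9 → J
  shifts repeat with period 8: TYEHNCJV

TYEHNCJV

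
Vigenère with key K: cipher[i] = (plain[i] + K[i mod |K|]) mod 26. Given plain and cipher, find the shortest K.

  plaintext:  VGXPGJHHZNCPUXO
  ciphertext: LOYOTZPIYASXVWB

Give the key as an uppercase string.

  i= 0: L-V = 16 → Q
  i= 1: O-G =  8 → I
  i= 2: Y-X =  1 → B
  i= 3: O-P = 25 → Z
  i= 4: T-G = 13 → N
  i= 5: Z-J = 16 → Q
  i= 6: P-H =  8 → I
  i= 7: I-H =  1 → B
  i= 8: Y-Z = 25 → Z
  i= 9: A-N = 13 → N
  i=10: S-C = 16 → Q
  i=11: X-P =  8 → I
  i=12: V-U =  1 → B
  i=13: W-X = 25 → Z
  i=14: B-O = 13 → N
  shifts repeat with period 5: QIBZN

QIBZN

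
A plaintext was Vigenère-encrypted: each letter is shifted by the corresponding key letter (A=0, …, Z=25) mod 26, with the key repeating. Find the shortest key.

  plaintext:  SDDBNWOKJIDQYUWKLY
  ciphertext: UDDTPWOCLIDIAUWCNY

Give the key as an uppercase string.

CAAS

  i= 0: U-S =  2 → C
  i= 1: D-D =  0 → A
  i= 2: D-D =  0 → A
  i= 3: T-B = 18 → S
  i= 4: P-N =  2 → C
  i= 5: W-W =  0 → A
  i= 6: O-O =  0 → A
  i= 7: C-K = 18 → S
  i= 8: L-J =  2 → C
  i= 9: I-I =  0 → A
  i=10: D-D =  0 → A
  i=11: I-Q = 18 → S
  i=12: A-Y =  2 → C
  i=13: U-U =  0 → A
  i=14: W-W =  0 → A
  i=15: C-K = 18 → S
  i=16: N-L =  2 → C
  i=17: Y-Y =  0 → A
  shifts repeat with period 4: CAAS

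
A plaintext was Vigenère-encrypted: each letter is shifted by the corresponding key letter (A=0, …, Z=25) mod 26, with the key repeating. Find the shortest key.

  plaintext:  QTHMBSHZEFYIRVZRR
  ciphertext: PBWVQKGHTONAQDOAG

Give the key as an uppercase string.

ZIPJPS

  i= 0: P-Q = 25 → Z
  i= 1: B-T =  8 → I
  i= 2: W-H = 15 → P
  i= 3: V-M =  9 → J
  i= 4: Q-B = 15 → P
  i= 5: K-S = 18 → S
  i= 6: G-H = 25 → Z
  i= 7: H-Z =  8 → I
  i= 8: T-E = 15 → P
  i= 9: O-F =  9 → J
  i=10: N-Y = 15 → P
  i=11: A-I = 18 → S
  i=12: Q-R = 25 → Z
  i=13: D-V =  8 → I
  i=14: O-Z = 15 → P
  i=15: A-R =  9 → J
  i=16: G-R = 15 → P
  shifts repeat with period 6: ZIPJPS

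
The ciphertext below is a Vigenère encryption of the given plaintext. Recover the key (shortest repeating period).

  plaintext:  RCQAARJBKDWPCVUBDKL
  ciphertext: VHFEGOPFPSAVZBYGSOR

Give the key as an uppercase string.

EFPEGXG

  i= 0: V-R =  4 → E
  i= 1: H-C =  5 → F
  i= 2: F-Q = 15 → P
  i= 3: E-A =  4 → E
  i= 4: G-A =  6 → G
  i= 5: O-R = 23 → X
  i= 6: P-J =  6 → G
  i= 7: F-B =  4 → E
  i= 8: P-K =  5 → F
  i= 9: S-D = 15 → P
  i=10: A-W =  4 → E
  i=11: V-P =  6 → G
  i=12: Z-C = 23 → X
  i=13: B-V =  6 → G
  i=14: Y-U =  4 → E
  i=15: G-B =  5 → F
  i=16: S-D = 15 → P
  i=17: O-K =  4 → E
  i=18: R-L =  6 → G
  shifts repeat with period 7: EFPEGXG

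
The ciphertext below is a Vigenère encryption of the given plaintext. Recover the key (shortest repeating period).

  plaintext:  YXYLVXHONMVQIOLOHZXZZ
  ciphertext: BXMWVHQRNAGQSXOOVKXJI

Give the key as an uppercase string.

  i= 0: B-Y =  3 → D
  i= 1: X-X =  0 → A
  i= 2: M-Y = 14 → O
  i= 3: W-L = 11 → L
  i= 4: V-V =  0 → A
  i= 5: H-X = 10 → K
  i= 6: Q-H =  9 → J
  i= 7: R-O =  3 → D
  i= 8: N-N =  0 → A
  i= 9: A-M = 14 → O
  i=10: G-V = 11 → L
  i=11: Q-Q =  0 → A
  i=12: S-I = 10 → K
  i=13: X-O =  9 → J
  i=14: O-L =  3 → D
  i=15: O-O =  0 → A
  i=16: V-H = 14 → O
  i=17: K-Z = 11 → L
  i=18: X-X =  0 → A
  i=19: J-Z = 10 → K
  i=20: I-Z =  9 → J
  shifts repeat with period 7: DAOLAKJ

DAOLAKJ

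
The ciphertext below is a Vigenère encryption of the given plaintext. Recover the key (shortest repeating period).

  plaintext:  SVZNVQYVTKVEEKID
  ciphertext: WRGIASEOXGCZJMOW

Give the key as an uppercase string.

  i= 0: W-S =  4 → E
  i= 1: R-V = 22 → W
  i= 2: G-Z =  7 → H
  i= 3: I-N = 21 → V
  i= 4: A-V =  5 → F
  i= 5: S-Q =  2 → C
  i= 6: E-Y =  6 → G
  i= 7: O-V = 19 → T
  i= 8: X-T =  4 → E
  i= 9: G-K = 22 → W
  i=10: C-V =  7 → H
  i=11: Z-E = 21 → V
  i=12: J-E =  5 → F
  i=13: M-K =  2 → C
  i=14: O-I =  6 → G
  i=15: W-D = 19 → T
  shifts repeat with period 8: EWHVFCGT

EWHVFCGT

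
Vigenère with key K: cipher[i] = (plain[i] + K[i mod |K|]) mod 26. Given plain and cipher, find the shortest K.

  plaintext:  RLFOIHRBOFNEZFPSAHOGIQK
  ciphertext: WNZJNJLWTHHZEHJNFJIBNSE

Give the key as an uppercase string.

FCUV

  i= 0: W-R =  5 → F
  i= 1: N-L =  2 → C
  i= 2: Z-F = 20 → U
  i= 3: J-O = 21 → V
  i= 4: N-I =  5 → F
  i= 5: J-H =  2 → C
  i= 6: L-R = 20 → U
  i= 7: W-B = 21 → V
  i= 8: T-O =  5 → F
  i= 9: H-F =  2 → C
  i=10: H-N = 20 → U
  i=11: Z-E = 21 → V
  i=12: E-Z =  5 → F
  i=13: H-F =  2 → C
  i=14: J-P = 20 → U
  i=15: N-S = 21 → V
  i=16: F-A =  5 → F
  i=17: J-H =  2 → C
  i=18: I-O = 20 → U
  i=19: B-G = 21 → V
  i=20: N-I =  5 → F
  i=21: S-Q =  2 → C
  i=22: E-K = 20 → U
  shifts repeat with period 4: FCUV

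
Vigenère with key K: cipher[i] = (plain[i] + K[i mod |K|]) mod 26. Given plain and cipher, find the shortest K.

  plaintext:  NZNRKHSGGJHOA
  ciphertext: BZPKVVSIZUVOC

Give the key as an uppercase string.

  i= 0: B-N = 14 → O
  i= 1: Z-Z =  0 → A
  i= 2: P-N =  2 → C
  i= 3: K-R = 19 → T
  i= 4: V-K = 11 → L
  i= 5: V-H = 14 → O
  i= 6: S-S =  0 → A
  i= 7: I-G =  2 → C
  i= 8: Z-G = 19 → T
  i= 9: U-J = 11 → L
  i=10: V-H = 14 → O
  i=11: O-O =  0 → A
  i=12: C-A =  2 → C
  shifts repeat with period 5: OACTL

OACTL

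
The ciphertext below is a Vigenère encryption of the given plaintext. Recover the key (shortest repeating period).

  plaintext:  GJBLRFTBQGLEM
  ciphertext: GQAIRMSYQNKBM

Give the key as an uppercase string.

AHZX

  i= 0: G-G =  0 → A
  i= 1: Q-J =  7 → H
  i= 2: A-B = 25 → Z
  i= 3: I-L = 23 → X
  i= 4: R-R =  0 → A
  i= 5: M-F =  7 → H
  i= 6: S-T = 25 → Z
  i= 7: Y-B = 23 → X
  i= 8: Q-Q =  0 → A
  i= 9: N-G =  7 → H
  i=10: K-L = 25 → Z
  i=11: B-E = 23 → X
  i=12: M-M =  0 → A
  shifts repeat with period 4: AHZX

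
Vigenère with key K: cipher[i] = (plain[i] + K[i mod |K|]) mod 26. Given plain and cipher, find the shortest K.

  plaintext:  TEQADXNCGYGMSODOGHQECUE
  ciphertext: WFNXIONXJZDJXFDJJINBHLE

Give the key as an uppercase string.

DBXXFRAV

  i= 0: W-T =  3 → D
  i= 1: F-E =  1 → B
  i= 2: N-Q = 23 → X
  i= 3: X-A = 23 → X
  i= 4: I-D =  5 → F
  i= 5: O-X = 17 → R
  i= 6: N-N =  0 → A
  i= 7: X-C = 21 → V
  i= 8: J-G =  3 → D
  i= 9: Z-Y =  1 → B
  i=10: D-G = 23 → X
  i=11: J-M = 23 → X
  i=12: X-S =  5 → F
  i=13: F-O = 17 → R
  i=14: D-D =  0 → A
  i=15: J-O = 21 → V
  i=16: J-G =  3 → D
  i=17: I-H =  1 → B
  i=18: N-Q = 23 → X
  i=19: B-E = 23 → X
  i=20: H-C =  5 → F
  i=21: L-U = 17 → R
  i=22: E-E =  0 → A
  shifts repeat with period 8: DBXXFRAV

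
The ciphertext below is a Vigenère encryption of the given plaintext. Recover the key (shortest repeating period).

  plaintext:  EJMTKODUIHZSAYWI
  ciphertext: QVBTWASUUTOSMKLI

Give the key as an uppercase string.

MMPA

  i= 0: Q-E = 12 → M
  i= 1: V-J = 12 → M
  i= 2: B-M = 15 → P
  i= 3: T-T =  0 → A
  i= 4: W-K = 12 → M
  i= 5: A-O = 12 → M
  i= 6: S-D = 15 → P
  i= 7: U-U =  0 → A
  i= 8: U-I = 12 → M
  i= 9: T-H = 12 → M
  i=10: O-Z = 15 → P
  i=11: S-S =  0 → A
  i=12: M-A = 12 → M
  i=13: K-Y = 12 → M
  i=14: L-W = 15 → P
  i=15: I-I =  0 → A
  shifts repeat with period 4: MMPA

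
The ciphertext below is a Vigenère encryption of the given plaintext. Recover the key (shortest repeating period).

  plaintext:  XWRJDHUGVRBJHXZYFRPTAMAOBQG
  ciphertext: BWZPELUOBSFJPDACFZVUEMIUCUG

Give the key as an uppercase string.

  i= 0: B-X =  4 → E
  i= 1: W-W =  0 → A
  i= 2: Z-R =  8 → I
  i= 3: P-J =  6 → G
  i= 4: E-D =  1 → B
  i= 5: L-H =  4 → E
  i= 6: U-U =  0 → A
  i= 7: O-G =  8 → I
  i= 8: B-V =  6 → G
  i= 9: S-R =  1 → B
  i=10: F-B =  4 → E
  i=11: J-J =  0 → A
  i=12: P-H =  8 → I
  i=13: D-X =  6 → G
  i=14: A-Z =  1 → B
  i=15: C-Y =  4 → E
  i=16: F-F =  0 → A
  i=17: Z-R =  8 → I
  i=18: V-P =  6 → G
  i=19: U-T =  1 → B
  i=20: E-A =  4 → E
  i=21: M-M =  0 → A
  i=22: I-A =  8 → I
  i=23: U-O =  6 → G
  i=24: C-B =  1 → B
  i=25: U-Q =  4 → E
  i=26: G-G =  0 → A
  shifts repeat with period 5: EAIGB

EAIGB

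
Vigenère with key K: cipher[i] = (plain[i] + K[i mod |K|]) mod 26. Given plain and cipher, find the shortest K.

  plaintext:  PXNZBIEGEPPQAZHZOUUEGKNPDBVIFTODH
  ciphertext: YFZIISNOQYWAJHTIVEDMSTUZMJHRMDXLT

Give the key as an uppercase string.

  i= 0: Y-P =  9 → J
  i= 1: F-X =  8 → I
  i= 2: Z-N = 12 → M
  i= 3: I-Z =  9 → J
  i= 4: I-B =  7 → H
  i= 5: S-I = 10 → K
  i= 6: N-E =  9 → J
  i= 7: O-G =  8 → I
  i= 8: Q-E = 12 → M
  i= 9: Y-P =  9 → J
  i=10: W-P =  7 → H
  i=11: A-Q = 10 → K
  i=12: J-A =  9 → J
  i=13: H-Z =  8 → I
  i=14: T-H = 12 → M
  i=15: I-Z =  9 → J
  i=16: V-O =  7 → H
  i=17: E-U = 10 → K
  i=18: D-U =  9 → J
  i=19: M-E =  8 → I
  i=20: S-G = 12 → M
  i=21: T-K =  9 → J
  i=22: U-N =  7 → H
  i=23: Z-P = 10 → K
  i=24: M-D =  9 → J
  i=25: J-B =  8 → I
  i=26: H-V = 12 → M
  i=27: R-I =  9 → J
  i=28: M-F =  7 → H
  i=29: D-T = 10 → K
  i=30: X-O =  9 → J
  i=31: L-D =  8 → I
  i=32: T-H = 12 → M
  shifts repeat with period 6: JIMJHK

JIMJHK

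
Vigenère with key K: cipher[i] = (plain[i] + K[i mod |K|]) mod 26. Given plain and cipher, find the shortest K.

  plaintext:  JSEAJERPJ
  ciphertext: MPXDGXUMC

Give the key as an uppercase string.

DXT

  i= 0: M-J =  3 → D
  i= 1: P-S = 23 → X
  i= 2: X-E = 19 → T
  i= 3: D-A =  3 → D
  i= 4: G-J = 23 → X
  i= 5: X-E = 19 → T
  i= 6: U-R =  3 → D
  i= 7: M-P = 23 → X
  i= 8: C-J = 19 → T
  shifts repeat with period 3: DXT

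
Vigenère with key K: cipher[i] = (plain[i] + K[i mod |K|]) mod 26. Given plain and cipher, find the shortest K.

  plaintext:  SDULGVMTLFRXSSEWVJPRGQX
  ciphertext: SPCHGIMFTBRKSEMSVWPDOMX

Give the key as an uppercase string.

  i= 0: S-S =  0 → A
  i= 1: P-D = 12 → M
  i= 2: C-U =  8 → I
  i= 3: H-L = 22 → W
  i= 4: G-G =  0 → A
  i= 5: I-V = 13 → N
  i= 6: M-M =  0 → A
  i= 7: F-T = 12 → M
  i= 8: T-L =  8 → I
  i= 9: B-F = 22 → W
  i=10: R-R =  0 → A
  i=11: K-X = 13 → N
  i=12: S-S =  0 → A
  i=13: E-S = 12 → M
  i=14: M-E =  8 → I
  i=15: S-W = 22 → W
  i=16: V-V =  0 → A
  i=17: W-J = 13 → N
  i=18: P-P =  0 → A
  i=19: D-R = 12 → M
  i=20: O-G =  8 → I
  i=21: M-Q = 22 → W
  i=22: X-X =  0 → A
  shifts repeat with period 6: AMIWAN

AMIWAN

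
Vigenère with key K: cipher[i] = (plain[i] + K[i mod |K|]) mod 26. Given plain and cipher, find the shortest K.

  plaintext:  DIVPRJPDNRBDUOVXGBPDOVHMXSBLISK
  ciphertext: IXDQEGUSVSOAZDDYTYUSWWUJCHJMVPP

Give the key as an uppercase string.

FPIBNX

  i= 0: I-D =  5 → F
  i= 1: X-I = 15 → P
  i= 2: D-V =  8 → I
  i= 3: Q-P =  1 → B
  i= 4: E-R = 13 → N
  i= 5: G-J = 23 → X
  i= 6: U-P =  5 → F
  i= 7: S-D = 15 → P
  i= 8: V-N =  8 → I
  i= 9: S-R =  1 → B
  i=10: O-B = 13 → N
  i=11: A-D = 23 → X
  i=12: Z-U =  5 → F
  i=13: D-O = 15 → P
  i=14: D-V =  8 → I
  i=15: Y-X =  1 → B
  i=16: T-G = 13 → N
  i=17: Y-B = 23 → X
  i=18: U-P =  5 → F
  i=19: S-D = 15 → P
  i=20: W-O =  8 → I
  i=21: W-V =  1 → B
  i=22: U-H = 13 → N
  i=23: J-M = 23 → X
  i=24: C-X =  5 → F
  i=25: H-S = 15 → P
  i=26: J-B =  8 → I
  i=27: M-L =  1 → B
  i=28: V-I = 13 → N
  i=29: P-S = 23 → X
  i=30: P-K =  5 → F
  shifts repeat with period 6: FPIBNX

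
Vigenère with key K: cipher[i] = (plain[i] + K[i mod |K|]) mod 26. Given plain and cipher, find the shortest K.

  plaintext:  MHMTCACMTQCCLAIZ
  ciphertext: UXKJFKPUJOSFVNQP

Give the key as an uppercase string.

  i= 0: U-M =  8 → I
  i= 1: X-H = 16 → Q
  i= 2: K-M = 24 → Y
  i= 3: J-T = 16 → Q
  i= 4: F-C =  3 → D
  i= 5: K-A = 10 → K
  i= 6: P-C = 13 → N
  i= 7: U-M =  8 → I
  i= 8: J-T = 16 → Q
  i= 9: O-Q = 24 → Y
  i=10: S-C = 16 → Q
  i=11: F-C =  3 → D
  i=12: V-L = 10 → K
  i=13: N-A = 13 → N
  i=14: Q-I =  8 → I
  i=15: P-Z = 16 → Q
  shifts repeat with period 7: IQYQDKN

IQYQDKN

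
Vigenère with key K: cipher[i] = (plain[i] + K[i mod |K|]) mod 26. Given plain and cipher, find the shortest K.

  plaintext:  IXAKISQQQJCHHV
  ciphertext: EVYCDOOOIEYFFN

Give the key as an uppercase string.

WYYSV

  i= 0: E-I = 22 → W
  i= 1: V-X = 24 → Y
  i= 2: Y-A = 24 → Y
  i= 3: C-K = 18 → S
  i= 4: D-I = 21 → V
  i= 5: O-S = 22 → W
  i= 6: O-Q = 24 → Y
  i= 7: O-Q = 24 → Y
  i= 8: I-Q = 18 → S
  i= 9: E-J = 21 → V
  i=10: Y-C = 22 → W
  i=11: F-H = 24 → Y
  i=12: F-H = 24 → Y
  i=13: N-V = 18 → S
  shifts repeat with period 5: WYYSV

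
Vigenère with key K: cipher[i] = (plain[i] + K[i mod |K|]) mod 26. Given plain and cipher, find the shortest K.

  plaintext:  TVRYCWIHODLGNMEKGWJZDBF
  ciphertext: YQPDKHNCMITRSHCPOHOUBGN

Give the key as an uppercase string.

FVYFIL

  i= 0: Y-T =  5 → F
  i= 1: Q-V = 21 → V
  i= 2: P-R = 24 → Y
  i= 3: D-Y =  5 → F
  i= 4: K-C =  8 → I
  i= 5: H-W = 11 → L
  i= 6: N-I =  5 → F
  i= 7: C-H = 21 → V
  i= 8: M-O = 24 → Y
  i= 9: I-D =  5 → F
  i=10: T-L =  8 → I
  i=11: R-G = 11 → L
  i=12: S-N =  5 → F
  i=13: H-M = 21 → V
  i=14: C-E = 24 → Y
  i=15: P-K =  5 → F
  i=16: O-G =  8 → I
  i=17: H-W = 11 → L
  i=18: O-J =  5 → F
  i=19: U-Z = 21 → V
  i=20: B-D = 24 → Y
  i=21: G-B =  5 → F
  i=22: N-F =  8 → I
  shifts repeat with period 6: FVYFIL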